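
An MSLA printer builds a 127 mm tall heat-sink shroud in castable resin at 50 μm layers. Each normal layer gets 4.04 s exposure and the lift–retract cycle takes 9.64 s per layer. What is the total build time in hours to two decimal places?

Layer count = ceil(127 / 0.05) = 2540.
Each layer takes = 4.04 + 9.64, so 13.68 s.
Total = 2540 × 13.68 = 34747.2 s = 9.65 hours.

9.65 hours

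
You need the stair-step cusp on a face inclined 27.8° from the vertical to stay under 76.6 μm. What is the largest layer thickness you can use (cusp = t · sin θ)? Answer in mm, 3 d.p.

Layer height = cusp / sin(27.8°) = 0.0766 / 0.4664 = 0.164 mm.

0.164 mm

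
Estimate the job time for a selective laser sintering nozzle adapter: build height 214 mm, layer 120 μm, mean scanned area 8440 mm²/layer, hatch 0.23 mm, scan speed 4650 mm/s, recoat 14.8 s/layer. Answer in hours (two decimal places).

11.24 hours

Layers = ⌈214/0.12⌉ = 1784.
Hatch length per layer = 8440 / 0.23 = 36695.7 mm.
Scan time per layer: 36695.7 / 4650 → 7.8915 s.
Per-layer time: 7.8915 + 14.8 → 22.6915 s.
1784 layers × 22.6915 s/layer = 40481.636 s, i.e. 11.24 hours.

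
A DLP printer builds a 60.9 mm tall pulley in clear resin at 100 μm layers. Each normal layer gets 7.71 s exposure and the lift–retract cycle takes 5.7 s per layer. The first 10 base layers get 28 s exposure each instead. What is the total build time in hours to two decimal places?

Layer count = ceil(60.9 / 0.1) = 609.
Base layers = 10 × (28 + 5.7) = 337 s.
Normal layers = 599 × (7.71 + 5.7), so 8032.59 s.
Total = 337 + 8032.59 = 8369.59 s = 2.32 hours.

2.32 hours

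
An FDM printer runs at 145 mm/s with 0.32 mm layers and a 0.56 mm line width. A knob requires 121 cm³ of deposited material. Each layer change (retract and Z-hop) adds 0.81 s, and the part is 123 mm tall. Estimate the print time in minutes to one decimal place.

82.8 minutes

Bead cross-section = 0.32 × 0.56 = 0.1792 mm².
Total extruded path = 121000/0.1792 = 675223.2 mm.
Print-move time: 675223.2 / 145 → 4656.7 s.
Number of layers: 123 / 0.32 → 385 (rounded up).
Layer-change overhead = 385 × 0.81, so 311.85 s.
Total = 4656.7 + 311.85 = 4968.55 s = 82.8 minutes.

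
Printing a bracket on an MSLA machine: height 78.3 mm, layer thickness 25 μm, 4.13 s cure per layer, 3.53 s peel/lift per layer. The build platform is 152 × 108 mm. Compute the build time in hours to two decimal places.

Layer count = ceil(78.3 / 0.025) = 3132.
Each layer takes = 4.13 + 3.53, so 7.66 s.
Build time: 3132 × 7.66 s = 23991.12 s, i.e. 6.66 hours.

6.66 hours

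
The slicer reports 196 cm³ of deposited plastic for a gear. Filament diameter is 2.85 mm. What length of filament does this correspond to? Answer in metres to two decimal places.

Filament cross-section = π × (2.85/2)² = 6.3794 mm².
Length = 196 cm³ / 6.3794 mm² = 196000 / 6.3794 = 30723.89 mm = 30.72 m.

30.72 m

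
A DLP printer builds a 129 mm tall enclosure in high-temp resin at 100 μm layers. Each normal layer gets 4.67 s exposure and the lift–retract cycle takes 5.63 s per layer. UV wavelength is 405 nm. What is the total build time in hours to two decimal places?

Layer count = ceil(129 / 0.1) = 1290.
Cycle time = 4.67 + 5.63 = 10.3 s.
Total = 1290 × 10.3 = 13287 s = 3.69 hours.

3.69 hours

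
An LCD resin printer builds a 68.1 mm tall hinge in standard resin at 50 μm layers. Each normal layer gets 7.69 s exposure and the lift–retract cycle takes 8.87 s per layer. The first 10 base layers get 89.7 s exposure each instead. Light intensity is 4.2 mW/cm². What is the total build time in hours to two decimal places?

Number of layers: 68.1 / 0.05 → 1362 (rounded up).
Burn-in layers = 10 × (89.7 + 8.87), so 985.7 s.
Regular layers = 1352 × (7.69 + 8.87) = 22389.12 s.
Sum: 985.7 + 22389.12 = 23374.82 s → 6.49 hours.

6.49 hours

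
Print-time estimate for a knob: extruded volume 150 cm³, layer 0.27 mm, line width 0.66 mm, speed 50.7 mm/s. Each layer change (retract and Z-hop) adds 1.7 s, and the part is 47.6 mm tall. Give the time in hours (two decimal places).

4.70 hours

Line area = 0.27 × 0.66, so 0.1782 mm².
Path length: 150000 mm³ / 0.1782 mm² → 841750.8 mm.
Time extruding = 841750.8 / 50.7, so 16602.6 s.
Layers = ⌈47.6/0.27⌉ = 177.
Non-print overhead = 177 × 1.7, so 300.9 s.
Total = 16602.6 + 300.9 = 16903.5 s = 4.70 hours.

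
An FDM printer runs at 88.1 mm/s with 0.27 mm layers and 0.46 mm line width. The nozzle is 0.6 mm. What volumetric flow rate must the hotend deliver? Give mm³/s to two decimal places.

A = 0.27 × 0.46 = 0.1242 mm².
Volumetric flow = 88.1 × 0.1242 = 10.94 mm³/s.

10.94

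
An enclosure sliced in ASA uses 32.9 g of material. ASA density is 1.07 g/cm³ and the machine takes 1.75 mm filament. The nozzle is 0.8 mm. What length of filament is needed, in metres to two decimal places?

12.78 m

Volume = 32.9 g / 1.07 g·cm⁻³ = 30.7477 cm³ = 30747.7 mm³.
A = π r² = π × 0.875² = 2.4053 mm².
Length = 30747.7 / 2.4053 = 12783.31 mm = 12.78 m.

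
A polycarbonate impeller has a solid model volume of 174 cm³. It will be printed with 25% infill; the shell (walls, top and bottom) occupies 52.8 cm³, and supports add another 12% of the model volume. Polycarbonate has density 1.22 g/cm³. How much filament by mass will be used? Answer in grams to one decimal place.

Volume inside the shell = 174 − 52.8, so 121.2 cm³.
Deposited infill = 0.25 × 121.2, so 30.3 cm³.
Support = 0.12 × 174, so 20.88 cm³.
Total printed volume = 52.8 + 30.3 + 20.88 = 103.98 cm³.
Mass = 103.98 × 1.22 = 126.8556 g.

126.9 g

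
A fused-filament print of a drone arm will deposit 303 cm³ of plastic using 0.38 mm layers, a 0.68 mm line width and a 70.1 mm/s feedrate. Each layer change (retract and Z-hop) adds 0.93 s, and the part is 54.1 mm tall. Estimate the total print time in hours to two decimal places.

4.68 hours

Bead cross-section = 0.38 × 0.68 = 0.2584 mm².
Toolpath length = 303 cm³ / 0.2584 mm² = 303000 / 0.2584 = 1172600.6 mm.
Extrusion time = 1172600.6 / 70.1 = 16727.5 s.
Number of layers: 54.1 / 0.38 → 143 (rounded up).
Layer-change overhead: 143 × 0.93 → 132.99 s.
Total = 16727.5 + 132.99 = 16860.49 s = 4.68 hours.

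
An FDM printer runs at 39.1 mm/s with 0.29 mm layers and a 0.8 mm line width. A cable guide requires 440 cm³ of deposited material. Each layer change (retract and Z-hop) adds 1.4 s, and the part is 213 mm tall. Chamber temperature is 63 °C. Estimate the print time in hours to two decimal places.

Extrusion cross-section = 0.29 × 0.8, so 0.232 mm².
Toolpath length = 440 cm³ / 0.232 mm² = 440000 / 0.232 = 1896551.7 mm.
Print-move time = 1896551.7 / 39.1 = 48505.2 s.
Layers = ⌈213/0.29⌉ = 735.
Non-print overhead = 735 × 1.4, so 1029 s.
Altogether 48505.2 + 1029 = 49534.2 s, i.e. 13.76 hours.

13.76 hours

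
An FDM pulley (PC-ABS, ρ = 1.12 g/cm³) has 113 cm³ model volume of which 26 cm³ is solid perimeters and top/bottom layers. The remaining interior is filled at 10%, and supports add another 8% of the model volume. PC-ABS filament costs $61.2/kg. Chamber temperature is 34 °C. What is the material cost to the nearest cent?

Interior volume = 113 − 26 = 87 cm³.
Infill deposited: 0.10 × 87 → 8.7 cm³.
Support = 0.08 × 113 = 9.04 cm³.
Total printed volume: 26 + 8.7 + 9.04 → 43.74 cm³.
Mass: 43.74 × 1.12 → 48.9888 g.
Cost = 48.9888 g / 1000 × $61.2/kg = $3.00.

$3.00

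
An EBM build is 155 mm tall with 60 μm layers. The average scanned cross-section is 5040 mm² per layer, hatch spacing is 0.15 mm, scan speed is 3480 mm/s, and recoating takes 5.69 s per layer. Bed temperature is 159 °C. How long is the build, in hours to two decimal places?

11.01 hours

Number of layers: 155 / 0.06 → 2584 (rounded up).
Scan path per layer = 5040 / 0.15, so 33600 mm.
Scan time per layer = 33600 / 3480, so 9.6552 s.
Time per layer = 9.6552 + 5.69, so 15.3452 s.
2584 layers × 15.3452 s/layer = 39651.9968 s, i.e. 11.01 hours.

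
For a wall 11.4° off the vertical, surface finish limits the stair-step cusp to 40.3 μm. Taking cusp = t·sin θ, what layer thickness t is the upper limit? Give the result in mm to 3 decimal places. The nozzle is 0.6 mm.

sin(11.4°) = 0.1977; t_max = 0.0403/0.1977 = 0.204 mm.

0.204 mm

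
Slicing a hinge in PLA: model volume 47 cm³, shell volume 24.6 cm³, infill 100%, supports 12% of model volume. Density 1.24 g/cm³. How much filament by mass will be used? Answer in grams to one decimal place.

Infill region = 47 − 24.6 = 22.4 cm³.
Infill volume: 1.00 × 22.4 → 22.4 cm³.
Support = 0.12 × 47, so 5.64 cm³.
Total extruded: 24.6 + 22.4 + 5.64 → 52.64 cm³.
Mass = 52.64 × 1.24 = 65.2736 g.

65.3 g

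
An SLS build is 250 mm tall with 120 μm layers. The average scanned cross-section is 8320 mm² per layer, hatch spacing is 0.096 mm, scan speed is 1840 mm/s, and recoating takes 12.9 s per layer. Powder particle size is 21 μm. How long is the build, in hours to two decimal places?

Layer count = ceil(250 / 0.12) = 2084.
Hatch length per layer: 8320 / 0.096 → 86666.7 mm.
Laser time per layer: 86666.7 / 1840 → 47.1015 s.
Per-layer time = 47.1015 + 12.9 = 60.0015 s.
2084 layers × 60.0015 s/layer = 125043.126 s, i.e. 34.73 hours.

34.73 hours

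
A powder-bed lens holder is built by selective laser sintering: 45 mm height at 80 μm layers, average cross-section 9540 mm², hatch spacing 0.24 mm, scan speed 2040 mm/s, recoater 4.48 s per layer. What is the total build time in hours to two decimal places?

Number of layers: 45 / 0.08 → 563 (rounded up).
Scan path per layer = 9540 / 0.24 = 39750 mm.
Scan time per layer = 39750 / 2040, so 19.4853 s.
Per-layer time: 19.4853 + 4.48 → 23.9653 s.
Build time = 563 × 23.9653 = 13492.4639 s = 3.75 hours.

3.75 hours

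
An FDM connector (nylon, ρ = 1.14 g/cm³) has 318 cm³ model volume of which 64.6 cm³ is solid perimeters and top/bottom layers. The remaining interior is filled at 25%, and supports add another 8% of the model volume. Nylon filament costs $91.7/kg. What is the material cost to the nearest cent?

$16.04

Volume inside the shell: 318 − 64.6 → 253.4 cm³.
Deposited infill = 0.25 × 253.4, so 63.35 cm³.
Support: 0.08 × 318 → 25.44 cm³.
Total printed volume = 64.6 + 63.35 + 25.44, so 153.39 cm³.
Mass = 153.39 × 1.14 = 174.8646 g.
At $91.7/kg: 174.8646/1000 × 91.7 = $16.04.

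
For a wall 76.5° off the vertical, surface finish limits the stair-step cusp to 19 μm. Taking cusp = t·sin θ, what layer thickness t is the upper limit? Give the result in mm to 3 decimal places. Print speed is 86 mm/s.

t = h_c / sin θ = 0.019 / 0.9724 = 0.020 mm.

0.020 mm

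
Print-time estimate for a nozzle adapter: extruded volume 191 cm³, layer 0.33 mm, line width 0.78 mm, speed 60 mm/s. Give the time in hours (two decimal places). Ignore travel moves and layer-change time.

Extrusion cross-section = 0.33 × 0.78 = 0.2574 mm².
Toolpath length = 191 cm³ / 0.2574 mm² = 191000 / 0.2574 = 742035.7 mm.
Print-move time = 742035.7 / 60, so 12367.3 s.
Converting: 12367.3 s = 3.44 hours.

3.44 hours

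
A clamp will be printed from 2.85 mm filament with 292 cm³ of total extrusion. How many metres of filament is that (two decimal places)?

Filament cross-section = π × (2.85/2)² = 6.3794 mm².
Length = 292 cm³ / 6.3794 mm² = 292000 / 6.3794 = 45772.33 mm = 45.77 m.

45.77 m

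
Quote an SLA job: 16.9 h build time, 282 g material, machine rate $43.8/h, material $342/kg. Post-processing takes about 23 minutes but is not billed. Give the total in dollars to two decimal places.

$836.66

Machine-time cost = 43.8 × 16.9, so $740.22.
Feedstock cost = 342 × 282/1000, so $96.444.
Total = 740.22 + 96.444 = 836.664 ≈ $836.66.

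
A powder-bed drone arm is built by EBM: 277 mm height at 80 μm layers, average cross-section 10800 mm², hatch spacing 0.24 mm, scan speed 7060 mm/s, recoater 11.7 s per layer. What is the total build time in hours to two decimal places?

Layers = ⌈277/0.08⌉ = 3463.
Hatch length per layer = 10800 / 0.24, so 45000 mm.
Scan time per layer = 45000 / 7060 = 6.3739 s.
Per-layer time = 6.3739 + 11.7 = 18.0739 s.
3463 layers × 18.0739 s/layer = 62589.9157 s, i.e. 17.39 hours.

17.39 hours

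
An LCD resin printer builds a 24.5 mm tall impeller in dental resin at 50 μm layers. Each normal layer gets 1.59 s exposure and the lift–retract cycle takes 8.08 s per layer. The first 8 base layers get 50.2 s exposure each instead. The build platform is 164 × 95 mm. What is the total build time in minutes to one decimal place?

85.5 minutes

Number of layers: 24.5 / 0.05 → 490 (rounded up).
Burn-in layers: 8 × (50.2 + 8.08) → 466.24 s.
Remaining layers = 482 × (1.59 + 8.08) = 4660.94 s.
Sum: 466.24 + 4660.94 = 5127.18 s → 85.5 minutes.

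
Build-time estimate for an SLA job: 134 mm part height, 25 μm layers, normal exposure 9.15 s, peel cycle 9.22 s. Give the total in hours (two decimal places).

27.35 hours

Layer count = ceil(134 / 0.025) = 5360.
Each layer takes: 9.15 + 9.22 → 18.37 s.
Build time: 5360 × 18.37 s = 98463.2 s, i.e. 27.35 hours.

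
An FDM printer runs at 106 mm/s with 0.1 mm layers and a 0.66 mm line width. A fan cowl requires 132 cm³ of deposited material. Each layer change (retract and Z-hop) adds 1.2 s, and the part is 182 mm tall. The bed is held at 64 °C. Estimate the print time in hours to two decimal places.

Bead cross-section = 0.1 × 0.66, so 0.066 mm².
Total extruded path = 132000/0.066 = 2000000 mm.
Extrusion time = 2000000 / 106, so 18867.9 s.
Layers = ⌈182/0.1⌉ = 1820.
Layer-change overhead: 1820 × 1.2 → 2184 s.
Total = 18867.9 + 2184 = 21051.9 s = 5.85 hours.

5.85 hours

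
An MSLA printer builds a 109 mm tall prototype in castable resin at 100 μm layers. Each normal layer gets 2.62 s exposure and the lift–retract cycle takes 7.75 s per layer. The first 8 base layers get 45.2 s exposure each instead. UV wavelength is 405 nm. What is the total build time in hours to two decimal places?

Layer count = ceil(109 / 0.1) = 1090.
Bottom layers = 8 × (45.2 + 7.75), so 423.6 s.
Regular layers = 1082 × (2.62 + 7.75), so 11220.34 s.
Total = 423.6 + 11220.34 = 11643.94 s = 3.23 hours.

3.23 hours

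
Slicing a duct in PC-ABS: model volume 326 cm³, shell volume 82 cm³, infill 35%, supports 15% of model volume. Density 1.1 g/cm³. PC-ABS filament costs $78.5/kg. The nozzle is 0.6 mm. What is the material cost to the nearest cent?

Infill region: 326 − 82 → 244 cm³.
Deposited infill = 0.35 × 244 = 85.4 cm³.
Support = 0.15 × 326 = 48.9 cm³.
Deposited volume: 82 + 85.4 + 48.9 → 216.3 cm³.
Mass = 216.3 × 1.1 = 237.93 g.
At $78.5/kg: 237.93/1000 × 78.5 = $18.68.

$18.68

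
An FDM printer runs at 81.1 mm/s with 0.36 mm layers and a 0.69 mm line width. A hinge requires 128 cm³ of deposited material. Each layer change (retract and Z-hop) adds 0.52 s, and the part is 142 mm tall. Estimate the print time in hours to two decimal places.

Extrusion cross-section: 0.36 × 0.69 → 0.2484 mm².
Total extruded path = 128000/0.2484 = 515297.9 mm.
Time extruding: 515297.9 / 81.1 → 6353.9 s.
Layer count = ceil(142 / 0.36) = 395.
Non-print overhead = 395 × 0.52 = 205.4 s.
Altogether 6353.9 + 205.4 = 6559.3 s, i.e. 1.82 hours.

1.82 hours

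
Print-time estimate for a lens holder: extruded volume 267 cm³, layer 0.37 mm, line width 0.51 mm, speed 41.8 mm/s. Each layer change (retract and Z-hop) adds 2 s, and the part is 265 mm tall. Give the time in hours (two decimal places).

Bead cross-section = 0.37 × 0.51 = 0.1887 mm².
Total extruded path = 267000/0.1887 = 1414944.4 mm.
Extrusion time = 1414944.4 / 41.8 = 33850.3 s.
Number of layers: 265 / 0.37 → 717 (rounded up).
Layer-change overhead = 717 × 2 = 1434 s.
Total = 33850.3 + 1434 = 35284.3 s = 9.80 hours.

9.80 hours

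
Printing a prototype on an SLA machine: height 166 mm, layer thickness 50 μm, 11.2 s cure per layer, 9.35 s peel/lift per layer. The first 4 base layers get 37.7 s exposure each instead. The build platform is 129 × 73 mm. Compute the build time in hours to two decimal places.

Layers = ⌈166/0.05⌉ = 3320.
Base layers = 4 × (37.7 + 9.35), so 188.2 s.
Normal layers: 3316 × (11.2 + 9.35) → 68143.8 s.
Sum: 188.2 + 68143.8 = 68332 s → 18.98 hours.

18.98 hours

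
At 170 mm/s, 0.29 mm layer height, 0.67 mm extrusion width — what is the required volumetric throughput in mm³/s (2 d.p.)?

A: 0.29 × 0.67 → 0.1943 mm².
Q = v·A = 170 × 0.1943 = 33.03 mm³/s.

33.03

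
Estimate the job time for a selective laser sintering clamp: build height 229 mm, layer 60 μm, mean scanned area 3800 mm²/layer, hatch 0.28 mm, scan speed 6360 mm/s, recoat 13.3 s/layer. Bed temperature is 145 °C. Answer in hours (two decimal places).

Layer count = ceil(229 / 0.06) = 3817.
Hatch length per layer: 3800 / 0.28 → 13571.4 mm.
Per-layer scan time: 13571.4 / 6360 → 2.1339 s.
Layer cycle = 2.1339 + 13.3 = 15.4339 s.
3817 layers × 15.4339 s/layer = 58911.1963 s, i.e. 16.36 hours.

16.36 hours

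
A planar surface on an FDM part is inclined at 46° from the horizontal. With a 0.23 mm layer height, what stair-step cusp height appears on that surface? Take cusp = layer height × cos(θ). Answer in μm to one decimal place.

159.8 μm

cos(46°) = 0.6947, so cusp = 0.23 × 0.6947 = 0.159781 mm → 159.8 μm.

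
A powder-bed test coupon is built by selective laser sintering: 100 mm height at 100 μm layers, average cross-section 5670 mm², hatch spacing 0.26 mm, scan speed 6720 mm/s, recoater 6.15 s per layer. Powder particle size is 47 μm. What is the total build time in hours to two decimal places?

Layer count = ceil(100 / 0.1) = 1000.
Per-layer scan distance = 5670 / 0.26 = 21807.7 mm.
Scan time per layer: 21807.7 / 6720 → 3.2452 s.
Per-layer time: 3.2452 + 6.15 → 9.3952 s.
1000 layers × 9.3952 s/layer = 9395.2 s, i.e. 2.61 hours.

2.61 hours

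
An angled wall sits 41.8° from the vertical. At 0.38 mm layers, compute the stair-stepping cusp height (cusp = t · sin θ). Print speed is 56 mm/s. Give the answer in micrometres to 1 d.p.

253.3 μm

h_c = t·sin θ = 0.38 × 0.6665 = 0.25327 mm (253.3 μm).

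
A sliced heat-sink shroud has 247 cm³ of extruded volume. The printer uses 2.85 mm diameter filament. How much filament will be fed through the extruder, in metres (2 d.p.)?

Filament cross-section = π × (2.85/2)² = 6.3794 mm².
L = 247000 mm³ / 6.3794 mm² = 38718.37 mm, i.e. 38.72 m.

38.72 m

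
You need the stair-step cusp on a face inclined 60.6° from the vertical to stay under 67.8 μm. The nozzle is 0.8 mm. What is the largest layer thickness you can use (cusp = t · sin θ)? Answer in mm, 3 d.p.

Layer height = cusp / sin(60.6°) = 0.0678 / 0.8712 = 0.078 mm.

0.078 mm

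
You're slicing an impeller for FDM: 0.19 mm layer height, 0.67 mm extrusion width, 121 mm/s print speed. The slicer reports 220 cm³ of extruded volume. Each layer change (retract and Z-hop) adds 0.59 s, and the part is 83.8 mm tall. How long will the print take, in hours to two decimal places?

Extrusion cross-section: 0.19 × 0.67 → 0.1273 mm².
Total extruded path = 220000/0.1273 = 1728201.1 mm.
Extrusion time = 1728201.1 / 121, so 14282.7 s.
Layer count = ceil(83.8 / 0.19) = 442.
Z-hop total = 442 × 0.59, so 260.78 s.
Total = 14282.7 + 260.78 = 14543.48 s = 4.04 hours.

4.04 hours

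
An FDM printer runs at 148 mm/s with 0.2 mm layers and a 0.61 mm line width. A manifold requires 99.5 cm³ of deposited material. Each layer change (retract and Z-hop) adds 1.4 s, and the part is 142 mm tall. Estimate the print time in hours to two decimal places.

Extrusion cross-section = 0.2 × 0.61 = 0.122 mm².
Total extruded path = 99500/0.122 = 815573.8 mm.
Extrusion time = 815573.8 / 148, so 5510.6 s.
Layers = ⌈142/0.2⌉ = 710.
Non-print overhead = 710 × 1.4, so 994 s.
Altogether 5510.6 + 994 = 6504.6 s, i.e. 1.81 hours.

1.81 hours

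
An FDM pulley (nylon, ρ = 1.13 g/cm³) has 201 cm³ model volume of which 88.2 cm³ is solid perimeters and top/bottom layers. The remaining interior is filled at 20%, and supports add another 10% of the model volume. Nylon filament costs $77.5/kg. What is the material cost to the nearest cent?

Interior volume = 201 − 88.2, so 112.8 cm³.
Infill deposited: 0.20 × 112.8 → 22.56 cm³.
Support: 0.10 × 201 → 20.1 cm³.
Total printed volume = 88.2 + 22.56 + 20.1, so 130.86 cm³.
Mass = 130.86 × 1.13, so 147.8718 g.
Cost = 147.8718 g / 1000 × $77.5/kg = $11.46.

$11.46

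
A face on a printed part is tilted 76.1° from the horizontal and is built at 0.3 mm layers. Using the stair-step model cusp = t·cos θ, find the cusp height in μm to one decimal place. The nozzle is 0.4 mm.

Cusp = layer height × cos(76.1°) = 0.3 × 0.2402 = 0.07206 mm = 72.1 μm.

72.1 μm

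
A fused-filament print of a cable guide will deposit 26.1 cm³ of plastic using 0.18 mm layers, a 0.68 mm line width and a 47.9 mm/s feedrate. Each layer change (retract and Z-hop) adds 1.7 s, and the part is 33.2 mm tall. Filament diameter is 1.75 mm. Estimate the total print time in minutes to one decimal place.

79.4 minutes

Line area: 0.18 × 0.68 → 0.1224 mm².
Total extruded path = 26100/0.1224 = 213235.3 mm.
Print-move time = 213235.3 / 47.9 = 4451.7 s.
Number of layers: 33.2 / 0.18 → 185 (rounded up).
Z-hop total: 185 × 1.7 → 314.5 s.
Total = 4451.7 + 314.5 = 4766.2 s = 79.4 minutes.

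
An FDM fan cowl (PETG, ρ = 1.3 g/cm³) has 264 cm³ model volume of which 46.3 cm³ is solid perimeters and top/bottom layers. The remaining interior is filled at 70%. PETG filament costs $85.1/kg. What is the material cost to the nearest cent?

Infill region = 264 − 46.3 = 217.7 cm³.
Infill volume: 0.70 × 217.7 → 152.39 cm³.
Total extruded = 46.3 + 152.39 = 198.69 cm³.
Mass = 198.69 × 1.3, so 258.297 g.
Cost = 258.297 g / 1000 × $85.1/kg = $21.98.

$21.98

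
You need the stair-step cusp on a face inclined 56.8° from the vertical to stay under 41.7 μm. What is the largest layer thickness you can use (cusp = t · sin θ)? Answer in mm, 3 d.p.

0.050 mm

t = h_c / sin θ = 0.0417 / 0.8368 = 0.050 mm.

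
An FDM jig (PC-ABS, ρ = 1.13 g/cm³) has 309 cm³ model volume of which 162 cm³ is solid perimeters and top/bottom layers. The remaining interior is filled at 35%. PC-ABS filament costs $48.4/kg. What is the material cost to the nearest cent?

$11.67

Volume inside the shell: 309 − 162 → 147 cm³.
Infill deposited = 0.35 × 147 = 51.45 cm³.
Deposited volume = 162 + 51.45 = 213.45 cm³.
Mass = 213.45 × 1.13 = 241.1985 g.
At $48.4/kg: 241.1985/1000 × 48.4 = $11.67.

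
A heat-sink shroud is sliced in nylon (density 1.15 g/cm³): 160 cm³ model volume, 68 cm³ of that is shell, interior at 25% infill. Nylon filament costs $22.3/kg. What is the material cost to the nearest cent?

$2.33

Infill region: 160 − 68 → 92 cm³.
Infill deposited = 0.25 × 92 = 23 cm³.
Deposited volume: 68 + 23 → 91 cm³.
Mass = 91 × 1.15 = 104.65 g.
At $22.3/kg: 104.65/1000 × 22.3 = $2.33.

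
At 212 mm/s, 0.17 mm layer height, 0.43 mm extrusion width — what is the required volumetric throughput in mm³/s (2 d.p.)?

Bead cross-section = 0.17 × 0.43, so 0.0731 mm².
Volumetric flow = 212 × 0.0731 = 15.50 mm³/s.

15.50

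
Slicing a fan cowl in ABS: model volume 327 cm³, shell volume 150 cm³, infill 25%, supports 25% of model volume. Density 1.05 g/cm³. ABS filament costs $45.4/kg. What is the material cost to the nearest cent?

Volume inside the shell: 327 − 150 → 177 cm³.
Infill volume: 0.25 × 177 → 44.25 cm³.
Support = 0.25 × 327 = 81.75 cm³.
Total extruded = 150 + 44.25 + 81.75 = 276 cm³.
Mass = 276 × 1.05 = 289.8 g.
Cost = 289.8 g / 1000 × $45.4/kg = $13.16.

$13.16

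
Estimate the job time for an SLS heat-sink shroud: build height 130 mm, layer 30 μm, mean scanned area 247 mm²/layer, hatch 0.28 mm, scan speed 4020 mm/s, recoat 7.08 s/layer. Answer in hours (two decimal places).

Layer count = ceil(130 / 0.03) = 4334.
Per-layer scan distance: 247 / 0.28 → 882.1 mm.
Scan time per layer: 882.1 / 4020 → 0.2194 s.
Layer cycle: 0.2194 + 7.08 → 7.2994 s.
Total: 4334 × 7.2994 s = 31635.5996 s → 8.79 hours.

8.79 hours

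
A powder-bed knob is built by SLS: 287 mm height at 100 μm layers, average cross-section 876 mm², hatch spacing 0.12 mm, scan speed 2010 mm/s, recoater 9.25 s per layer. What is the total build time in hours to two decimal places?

10.27 hours

Number of layers: 287 / 0.1 → 2870 (rounded up).
Per-layer scan distance = 876 / 0.12 = 7300 mm.
Laser time per layer = 7300 / 2010, so 3.6318 s.
Per-layer time = 3.6318 + 9.25, so 12.8818 s.
2870 layers × 12.8818 s/layer = 36970.766 s, i.e. 10.27 hours.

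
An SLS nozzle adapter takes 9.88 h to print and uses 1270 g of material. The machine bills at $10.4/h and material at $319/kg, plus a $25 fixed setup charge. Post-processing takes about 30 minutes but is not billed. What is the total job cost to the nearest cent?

$532.88

Time charge = 10.4 × 9.88, so $102.752.
Feedstock cost: 319 × 1270/1000 → $405.13.
Adding setup: 102.752 + 405.13 + 25 → 532.882 ≈ $532.88.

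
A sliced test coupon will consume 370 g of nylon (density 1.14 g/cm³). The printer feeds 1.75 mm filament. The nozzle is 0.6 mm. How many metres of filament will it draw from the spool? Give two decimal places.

Extruded volume: 370/1.14 = 324.5614 cm³ (324561.4 mm³).
A = π r² = π × 0.875² = 2.4053 mm².
Length = 324561.4 / 2.4053 = 134935.93 mm = 134.94 m.

134.94 m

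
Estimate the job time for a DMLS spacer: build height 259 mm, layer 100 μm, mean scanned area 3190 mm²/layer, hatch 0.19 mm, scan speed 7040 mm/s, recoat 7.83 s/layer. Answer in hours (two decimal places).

7.35 hours

Number of layers: 259 / 0.1 → 2590 (rounded up).
Per-layer scan distance: 3190 / 0.19 → 16789.5 mm.
Per-layer scan time = 16789.5 / 7040 = 2.3849 s.
Time per layer: 2.3849 + 7.83 → 10.2149 s.
Total: 2590 × 10.2149 s = 26456.591 s → 7.35 hours.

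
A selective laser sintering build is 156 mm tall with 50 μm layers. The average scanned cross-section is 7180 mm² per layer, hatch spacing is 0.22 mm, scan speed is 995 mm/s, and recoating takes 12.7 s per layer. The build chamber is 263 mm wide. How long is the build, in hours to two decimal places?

39.43 hours

Layers = ⌈156/0.05⌉ = 3120.
Hatch length per layer: 7180 / 0.22 → 32636.4 mm.
Scan time per layer = 32636.4 / 995 = 32.8004 s.
Per-layer time: 32.8004 + 12.7 → 45.5004 s.
Build time = 3120 × 45.5004 = 141961.248 s = 39.43 hours.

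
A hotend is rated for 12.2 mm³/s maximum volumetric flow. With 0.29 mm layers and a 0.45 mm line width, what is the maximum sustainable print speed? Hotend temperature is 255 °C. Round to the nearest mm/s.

93 mm/s

A = 0.29 × 0.45 = 0.1305 mm².
Max speed = 12.2 / 0.1305 = 93.49 ≈ 93 mm/s.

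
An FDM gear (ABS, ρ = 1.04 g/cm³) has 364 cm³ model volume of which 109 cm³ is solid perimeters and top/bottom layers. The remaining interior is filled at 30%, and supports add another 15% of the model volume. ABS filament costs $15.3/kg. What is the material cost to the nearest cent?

$3.82

Infill region: 364 − 109 → 255 cm³.
Deposited infill = 0.30 × 255 = 76.5 cm³.
Support = 0.15 × 364, so 54.6 cm³.
Deposited volume = 109 + 76.5 + 54.6, so 240.1 cm³.
Mass = 240.1 × 1.04 = 249.704 g.
At $15.3/kg: 249.704/1000 × 15.3 = $3.82.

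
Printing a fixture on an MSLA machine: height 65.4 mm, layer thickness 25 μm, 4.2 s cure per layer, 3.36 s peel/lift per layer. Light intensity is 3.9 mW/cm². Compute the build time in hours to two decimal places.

Layer count = ceil(65.4 / 0.025) = 2616.
Each layer takes = 4.2 + 3.36, so 7.56 s.
Total = 2616 × 7.56 = 19776.96 s = 5.49 hours.

5.49 hours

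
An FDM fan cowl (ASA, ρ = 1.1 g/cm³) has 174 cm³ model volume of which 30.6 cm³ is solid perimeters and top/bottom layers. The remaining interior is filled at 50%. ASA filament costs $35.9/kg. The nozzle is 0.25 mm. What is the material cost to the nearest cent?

Interior volume = 174 − 30.6 = 143.4 cm³.
Infill deposited = 0.50 × 143.4, so 71.7 cm³.
Total printed volume = 30.6 + 71.7, so 102.3 cm³.
Mass: 102.3 × 1.1 → 112.53 g.
Cost = 112.53 g / 1000 × $35.9/kg = $4.04.

$4.04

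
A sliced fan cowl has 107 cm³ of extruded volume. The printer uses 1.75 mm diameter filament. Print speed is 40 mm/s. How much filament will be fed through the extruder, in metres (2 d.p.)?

A = π r² = π × 0.875² = 2.4053 mm².
Length = 107 cm³ / 2.4053 mm² = 107000 / 2.4053 = 44485.1 mm = 44.49 m.

44.49 m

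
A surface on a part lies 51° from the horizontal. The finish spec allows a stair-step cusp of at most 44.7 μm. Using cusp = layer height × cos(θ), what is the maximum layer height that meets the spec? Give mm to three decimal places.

t = h_c / cos θ = 0.0447 / 0.6293 = 0.071 mm.

0.071 mm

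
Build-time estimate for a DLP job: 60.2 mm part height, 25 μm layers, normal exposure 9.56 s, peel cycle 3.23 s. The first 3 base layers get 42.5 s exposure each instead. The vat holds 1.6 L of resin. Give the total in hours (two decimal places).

Layer count = ceil(60.2 / 0.025) = 2408.
Burn-in layers: 3 × (42.5 + 3.23) → 137.19 s.
Regular layers: 2405 × (9.56 + 3.23) → 30759.95 s.
Sum: 137.19 + 30759.95 = 30897.14 s → 8.58 hours.

8.58 hours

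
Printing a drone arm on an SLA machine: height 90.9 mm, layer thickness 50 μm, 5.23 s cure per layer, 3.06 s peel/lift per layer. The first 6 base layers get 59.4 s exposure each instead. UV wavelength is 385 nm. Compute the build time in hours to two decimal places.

4.28 hours

Layer count = ceil(90.9 / 0.05) = 1818.
Base layers = 6 × (59.4 + 3.06) = 374.76 s.
Normal layers = 1812 × (5.23 + 3.06) = 15021.48 s.
Sum: 374.76 + 15021.48 = 15396.24 s → 4.28 hours.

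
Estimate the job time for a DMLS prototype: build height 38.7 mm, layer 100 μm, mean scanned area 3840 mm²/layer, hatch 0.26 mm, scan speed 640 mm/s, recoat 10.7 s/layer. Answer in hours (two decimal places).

Number of layers: 38.7 / 0.1 → 387 (rounded up).
Hatch length per layer = 3840 / 0.26, so 14769.2 mm.
Per-layer scan time: 14769.2 / 640 → 23.0769 s.
Layer cycle: 23.0769 + 10.7 → 33.7769 s.
387 layers × 33.7769 s/layer = 13071.6603 s, i.e. 3.63 hours.

3.63 hours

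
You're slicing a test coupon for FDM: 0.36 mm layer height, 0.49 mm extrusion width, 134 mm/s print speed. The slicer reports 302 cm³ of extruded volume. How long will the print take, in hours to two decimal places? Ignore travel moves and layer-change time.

Line area = 0.36 × 0.49, so 0.1764 mm².
Total extruded path = 302000/0.1764 = 1712018.1 mm.
Extrusion time = 1712018.1 / 134 = 12776.3 s.
Converting: 12776.3 s = 3.55 hours.

3.55 hours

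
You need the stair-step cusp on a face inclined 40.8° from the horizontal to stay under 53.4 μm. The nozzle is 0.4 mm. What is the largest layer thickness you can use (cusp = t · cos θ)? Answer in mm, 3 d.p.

0.071 mm

Layer height = cusp / cos(40.8°) = 0.0534 / 0.7570 = 0.071 mm.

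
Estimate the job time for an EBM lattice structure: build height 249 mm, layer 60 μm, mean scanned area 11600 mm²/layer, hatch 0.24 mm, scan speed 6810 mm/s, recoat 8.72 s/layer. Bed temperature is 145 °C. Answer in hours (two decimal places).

Layers = ⌈249/0.06⌉ = 4150.
Per-layer scan distance = 11600 / 0.24 = 48333.3 mm.
Per-layer scan time: 48333.3 / 6810 → 7.0974 s.
Time per layer = 7.0974 + 8.72, so 15.8174 s.
Total: 4150 × 15.8174 s = 65642.21 s → 18.23 hours.

18.23 hours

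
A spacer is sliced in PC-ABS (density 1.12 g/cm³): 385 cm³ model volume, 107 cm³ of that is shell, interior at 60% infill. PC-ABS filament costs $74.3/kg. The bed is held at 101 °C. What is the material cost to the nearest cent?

$22.78

Infill region: 385 − 107 → 278 cm³.
Infill deposited = 0.60 × 278, so 166.8 cm³.
Total extruded: 107 + 166.8 → 273.8 cm³.
Mass = 273.8 × 1.12, so 306.656 g.
At $74.3/kg: 306.656/1000 × 74.3 = $22.78.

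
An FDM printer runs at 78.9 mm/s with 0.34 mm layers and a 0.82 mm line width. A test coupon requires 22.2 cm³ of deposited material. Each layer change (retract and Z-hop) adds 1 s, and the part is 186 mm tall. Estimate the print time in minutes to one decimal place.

Bead cross-section = 0.34 × 0.82, so 0.2788 mm².
Total extruded path = 22200/0.2788 = 79627 mm.
Print-move time: 79627 / 78.9 → 1009.2 s.
Layers = ⌈186/0.34⌉ = 548.
Z-hop total: 548 × 1 → 548 s.
Altogether 1009.2 + 548 = 1557.2 s, i.e. 26.0 minutes.

26.0 minutes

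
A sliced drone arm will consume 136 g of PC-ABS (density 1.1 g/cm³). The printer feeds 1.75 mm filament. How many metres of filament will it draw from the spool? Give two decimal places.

Volume = 136 g / 1.1 g·cm⁻³ = 123.6364 cm³ = 123636.4 mm³.
A = π r² = π × 0.875² = 2.4053 mm².
L = V/A = 123636.4/2.4053 = 51401.65 mm → 51.40 m.

51.40 m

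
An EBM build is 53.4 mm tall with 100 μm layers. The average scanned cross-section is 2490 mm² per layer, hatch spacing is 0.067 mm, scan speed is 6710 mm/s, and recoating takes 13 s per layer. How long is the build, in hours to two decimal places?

2.75 hours

Layers = ⌈53.4/0.1⌉ = 534.
Hatch length per layer = 2490 / 0.067 = 37164.2 mm.
Scan time per layer: 37164.2 / 6710 → 5.5386 s.
Per-layer time: 5.5386 + 13 → 18.5386 s.
534 layers × 18.5386 s/layer = 9899.6124 s, i.e. 2.75 hours.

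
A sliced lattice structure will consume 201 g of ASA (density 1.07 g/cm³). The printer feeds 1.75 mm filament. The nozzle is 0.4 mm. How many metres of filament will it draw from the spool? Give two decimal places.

78.10 m

Extruded volume: 201/1.07 = 187.8505 cm³ (187850.5 mm³).
Filament cross-section = π × (1.75/2)² = 2.4053 mm².
L = V/A = 187850.5/2.4053 = 78098.57 mm → 78.10 m.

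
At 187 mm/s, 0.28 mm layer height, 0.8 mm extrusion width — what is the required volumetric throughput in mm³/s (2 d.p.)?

Extrusion cross-section = 0.28 × 0.8 = 0.224 mm².
Q = v·A = 187 × 0.224 = 41.89 mm³/s.

41.89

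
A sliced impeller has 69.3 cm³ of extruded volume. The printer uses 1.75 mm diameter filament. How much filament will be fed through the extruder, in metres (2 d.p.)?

28.81 m

Filament cross-section = π × (1.75/2)² = 2.4053 mm².
Length = 69.3 cm³ / 2.4053 mm² = 69300 / 2.4053 = 28811.37 mm = 28.81 m.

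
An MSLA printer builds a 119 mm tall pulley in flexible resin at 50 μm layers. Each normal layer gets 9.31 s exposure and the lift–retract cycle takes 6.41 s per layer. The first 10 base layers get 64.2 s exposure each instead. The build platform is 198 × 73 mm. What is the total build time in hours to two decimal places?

10.55 hours

Layers = ⌈119/0.05⌉ = 2380.
Base layers: 10 × (64.2 + 6.41) → 706.1 s.
Normal layers = 2370 × (9.31 + 6.41), so 37256.4 s.
Total = 706.1 + 37256.4 = 37962.5 s = 10.55 hours.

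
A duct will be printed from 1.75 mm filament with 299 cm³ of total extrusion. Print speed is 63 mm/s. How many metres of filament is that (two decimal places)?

A = π r² = π × 0.875² = 2.4053 mm².
L = 299000 mm³ / 2.4053 mm² = 124308.82 mm, i.e. 124.31 m.

124.31 m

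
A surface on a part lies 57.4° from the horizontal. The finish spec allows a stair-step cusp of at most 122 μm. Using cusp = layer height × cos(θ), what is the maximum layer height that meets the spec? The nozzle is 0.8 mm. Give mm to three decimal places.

0.226 mm

Layer height = cusp / cos(57.4°) = 0.122 / 0.5388 = 0.226 mm.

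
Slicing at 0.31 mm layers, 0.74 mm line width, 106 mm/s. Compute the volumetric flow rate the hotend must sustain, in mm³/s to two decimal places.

24.32

Bead cross-section: 0.31 × 0.74 → 0.2294 mm².
Volumetric flow = 106 × 0.2294 = 24.32 mm³/s.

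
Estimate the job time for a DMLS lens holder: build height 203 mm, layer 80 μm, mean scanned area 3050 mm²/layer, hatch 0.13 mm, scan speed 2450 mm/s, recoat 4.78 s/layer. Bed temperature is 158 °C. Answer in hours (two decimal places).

10.12 hours

Layers = ⌈203/0.08⌉ = 2538.
Per-layer scan distance = 3050 / 0.13 = 23461.5 mm.
Scan time per layer = 23461.5 / 2450, so 9.5761 s.
Time per layer = 9.5761 + 4.78 = 14.3561 s.
2538 layers × 14.3561 s/layer = 36435.7818 s, i.e. 10.12 hours.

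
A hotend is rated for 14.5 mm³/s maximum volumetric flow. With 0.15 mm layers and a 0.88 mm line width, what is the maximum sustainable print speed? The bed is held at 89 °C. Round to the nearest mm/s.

Bead cross-section = 0.15 × 0.88, so 0.132 mm².
v_max = Q/A = 14.5/0.132 = 109.85 mm/s → 110 mm/s.

110 mm/s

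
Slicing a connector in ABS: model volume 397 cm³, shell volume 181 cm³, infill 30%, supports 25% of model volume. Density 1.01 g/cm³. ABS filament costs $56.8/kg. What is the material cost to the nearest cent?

Infill region: 397 − 181 → 216 cm³.
Infill volume: 0.30 × 216 → 64.8 cm³.
Support: 0.25 × 397 → 99.25 cm³.
Total printed volume = 181 + 64.8 + 99.25, so 345.05 cm³.
Mass = 345.05 × 1.01, so 348.5005 g.
Cost = 348.5005 g / 1000 × $56.8/kg = $19.79.

$19.79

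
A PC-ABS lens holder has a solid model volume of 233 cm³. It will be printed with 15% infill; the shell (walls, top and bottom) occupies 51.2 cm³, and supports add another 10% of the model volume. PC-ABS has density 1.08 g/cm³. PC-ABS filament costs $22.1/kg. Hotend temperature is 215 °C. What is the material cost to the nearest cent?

Infill region = 233 − 51.2, so 181.8 cm³.
Infill volume = 0.15 × 181.8, so 27.27 cm³.
Support = 0.10 × 233 = 23.3 cm³.
Total printed volume: 51.2 + 27.27 + 23.3 → 101.77 cm³.
Mass = 101.77 × 1.08 = 109.9116 g.
Cost = 109.9116 g / 1000 × $22.1/kg = $2.43.

$2.43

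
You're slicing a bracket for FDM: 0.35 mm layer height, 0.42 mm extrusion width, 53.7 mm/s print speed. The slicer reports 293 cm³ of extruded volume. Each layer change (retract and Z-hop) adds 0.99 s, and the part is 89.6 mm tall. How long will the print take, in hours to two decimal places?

10.38 hours

Extrusion cross-section = 0.35 × 0.42 = 0.147 mm².
Total extruded path = 293000/0.147 = 1993197.3 mm.
Print-move time = 1993197.3 / 53.7, so 37117.3 s.
Layer count = ceil(89.6 / 0.35) = 256.
Layer-change overhead = 256 × 0.99 = 253.44 s.
Total = 37117.3 + 253.44 = 37370.74 s = 10.38 hours.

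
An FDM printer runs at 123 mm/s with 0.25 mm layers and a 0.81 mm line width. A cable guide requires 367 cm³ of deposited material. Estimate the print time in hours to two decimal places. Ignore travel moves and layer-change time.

4.09 hours

Extrusion cross-section = 0.25 × 0.81 = 0.2025 mm².
Toolpath length = 367 cm³ / 0.2025 mm² = 367000 / 0.2025 = 1812345.7 mm.
Print-move time: 1812345.7 / 123 → 14734.5 s.
That's 14734.5 s → 4.09 hours.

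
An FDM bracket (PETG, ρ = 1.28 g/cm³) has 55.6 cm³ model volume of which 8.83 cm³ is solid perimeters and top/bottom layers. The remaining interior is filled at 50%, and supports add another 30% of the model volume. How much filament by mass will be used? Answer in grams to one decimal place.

62.6 g

Volume inside the shell: 55.6 − 8.83 → 46.77 cm³.
Infill deposited = 0.50 × 46.77, so 23.385 cm³.
Support = 0.30 × 55.6, so 16.68 cm³.
Total printed volume: 8.83 + 23.385 + 16.68 → 48.895 cm³.
Mass = 48.895 × 1.28 = 62.5856 g.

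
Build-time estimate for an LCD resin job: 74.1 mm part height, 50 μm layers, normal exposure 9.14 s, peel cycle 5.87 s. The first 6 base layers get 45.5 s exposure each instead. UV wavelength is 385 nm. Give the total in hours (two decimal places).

6.24 hours

Layers = ⌈74.1/0.05⌉ = 1482.
Bottom layers: 6 × (45.5 + 5.87) → 308.22 s.
Normal layers = 1476 × (9.14 + 5.87), so 22154.76 s.
Sum: 308.22 + 22154.76 = 22462.98 s → 6.24 hours.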